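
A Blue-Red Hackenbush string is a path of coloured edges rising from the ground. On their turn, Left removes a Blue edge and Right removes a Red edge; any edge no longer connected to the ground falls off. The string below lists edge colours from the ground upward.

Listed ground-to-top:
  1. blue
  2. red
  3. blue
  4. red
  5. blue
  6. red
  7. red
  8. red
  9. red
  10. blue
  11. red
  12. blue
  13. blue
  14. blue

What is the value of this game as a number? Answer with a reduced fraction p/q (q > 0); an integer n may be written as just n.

5167/8192

value(b) = { 0 | · } — 1
value(br) = { 0 | 1 } — 1/2
value(brb) = { 0 1/2 | 1 } — 3/4
value(brbr) = { 0 1/2 | 3/4 1 } — 5/8
value(brbrb) = { 0 1/2 5/8 | 3/4 1 } — 11/16
value(brbrbr) = { 0 1/2 5/8 | 11/16 3/4 1 } — 21/32
value(brbrbrr) = { 0 1/2 5/8 | 21/32 11/16 3/4 1 } — 41/64
value(brbrbrrr) = { 0 1/2 5/8 | 41/64 21/32 11/16 3/4 1 } — 81/128
value(brbrbrrrr) = { 0 1/2 5/8 | 81/128 41/64 21/32 11/16 3/4 1 } — 161/256
value(brbrbrrrrb) = { 0 1/2 5/8 161/256 | 81/128 41/64 21/32 11/16 3/4 1 } — 323/512
value(brbrbrrrrbr) = { 0 1/2 5/8 161/256 | 323/512 81/128 41/64 21/32 11/16 3/4 1 } — 645/1024
value(brbrbrrrrbrb) = { 0 1/2 5/8 161/256 645/1024 | 323/512 81/128 41/64 21/32 11/16 3/4 1 } — 1291/2048
value(brbrbrrrrbrbb) = { 0 1/2 5/8 161/256 645/1024 1291/2048 | 323/512 81/128 41/64 21/32 11/16 3/4 1 } — 2583/4096
value(brbrbrrrrbrbbb) = { 0 1/2 5/8 161/256 645/1024 1291/2048 2583/4096 | 323/512 81/128 41/64 21/32 11/16 3/4 1 } — 5167/8192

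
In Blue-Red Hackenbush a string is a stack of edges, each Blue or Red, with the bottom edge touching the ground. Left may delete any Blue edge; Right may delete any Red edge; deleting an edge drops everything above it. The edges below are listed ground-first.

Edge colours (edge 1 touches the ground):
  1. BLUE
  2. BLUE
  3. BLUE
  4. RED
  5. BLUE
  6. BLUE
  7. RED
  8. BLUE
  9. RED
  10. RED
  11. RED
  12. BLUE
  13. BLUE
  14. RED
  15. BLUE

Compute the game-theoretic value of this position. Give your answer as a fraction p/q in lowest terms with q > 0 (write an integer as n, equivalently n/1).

Prefix values for BLUE BLUE BLUE RED BLUE BLUE RED BLUE RED RED RED BLUE BLUE RED BLUE via {L|R} + simplicity:
step 1: add BLUE to get B; options L={ 0 } R={ none } gives 1
step 2: add BLUE to get BB; options L={ 0; 1 } R={ none } gives 2
step 3: add BLUE to get BBB; options L={ 0; 1; 2 } R={ none } gives 3
step 4: add RED to get BBBR; options L={ 0; 1; 2 } R={ 3 } gives 5/2
step 5: add BLUE to get BBBRB; options L={ 0; 1; 2; 5/2 } R={ 3 } gives 11/4
step 6: add BLUE to get BBBRBB; options L={ 0; 1; 2; 5/2; 11/4 } R={ 3 } gives 23/8
step 7: add RED to get BBBRBBR; options L={ 0; 1; 2; 5/2; 11/4 } R={ 23/8; 3 } gives 45/16
step 8: add BLUE to get BBBRBBRB; options L={ 0; 1; 2; 5/2; 11/4; 45/16 } R={ 23/8; 3 } gives 91/32
step 9: add RED to get BBBRBBRBR; options L={ 0; 1; 2; 5/2; 11/4; 45/16 } R={ 91/32; 23/8; 3 } gives 181/64
step 10: add RED to get BBBRBBRBRR; options L={ 0; 1; 2; 5/2; 11/4; 45/16 } R={ 181/64; 91/32; 23/8; 3 } gives 361/128
step 11: add RED to get BBBRBBRBRRR; options L={ 0; 1; 2; 5/2; 11/4; 45/16 } R={ 361/128; 181/64; 91/32; 23/8; 3 } gives 721/256
step 12: add BLUE to get BBBRBBRBRRRB; options L={ 0; 1; 2; 5/2; 11/4; 45/16; 721/256 } R={ 361/128; 181/64; 91/32; 23/8; 3 } gives 1443/512
step 13: add BLUE to get BBBRBBRBRRRBB; options L={ 0; 1; 2; 5/2; 11/4; 45/16; 721/256; 1443/512 } R={ 361/128; 181/64; 91/32; 23/8; 3 } gives 2887/1024
step 14: add RED to get BBBRBBRBRRRBBR; options L={ 0; 1; 2; 5/2; 11/4; 45/16; 721/256; 1443/512 } R={ 2887/1024; 361/128; 181/64; 91/32; 23/8; 3 } gives 5773/2048
step 15: add BLUE to get BBBRBBRBRRRBBRB; options L={ 0; 1; 2; 5/2; 11/4; 45/16; 721/256; 1443/512; 5773/2048 } R={ 2887/1024; 361/128; 181/64; 91/32; 23/8; 3 } gives 11547/4096

11547/4096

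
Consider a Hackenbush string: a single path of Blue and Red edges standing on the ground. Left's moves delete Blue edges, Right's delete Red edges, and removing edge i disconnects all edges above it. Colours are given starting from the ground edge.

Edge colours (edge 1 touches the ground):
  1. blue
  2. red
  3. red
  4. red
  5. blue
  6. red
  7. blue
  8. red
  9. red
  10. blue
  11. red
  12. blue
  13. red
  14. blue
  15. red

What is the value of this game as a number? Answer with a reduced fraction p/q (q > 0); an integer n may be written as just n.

Recurse on prefixes of the 15-edge string blue red red red blue red blue red red blue red blue red blue red:
val_1 [b]  L=[0]  R=[—]  so 1
val_2 [br]  L=[0]  R=[1]  so 1/2
val_3 [brr]  L=[0]  R=[1/2, 1]  so 1/4
val_4 [brrr]  L=[0]  R=[1/4, 1/2, 1]  so 1/8
val_5 [brrrb]  L=[0, 1/8]  R=[1/4, 1/2, 1]  so 3/16
val_6 [brrrbr]  L=[0, 1/8]  R=[3/16, 1/4, 1/2, 1]  so 5/32
val_7 [brrrbrb]  L=[0, 1/8, 5/32]  R=[3/16, 1/4, 1/2, 1]  so 11/64
val_8 [brrrbrbr]  L=[0, 1/8, 5/32]  R=[11/64, 3/16, 1/4, 1/2, 1]  so 21/128
val_9 [brrrbrbrr]  L=[0, 1/8, 5/32]  R=[21/128, 11/64, 3/16, 1/4, 1/2, 1]  so 41/256
val_10 [brrrbrbrrb]  L=[0, 1/8, 5/32, 41/256]  R=[21/128, 11/64, 3/16, 1/4, 1/2, 1]  so 83/512
val_11 [brrrbrbrrbr]  L=[0, 1/8, 5/32, 41/256]  R=[83/512, 21/128, 11/64, 3/16, 1/4, 1/2, 1]  so 165/1024
val_12 [brrrbrbrrbrb]  L=[0, 1/8, 5/32, 41/256, 165/1024]  R=[83/512, 21/128, 11/64, 3/16, 1/4, 1/2, 1]  so 331/2048
val_13 [brrrbrbrrbrbr]  L=[0, 1/8, 5/32, 41/256, 165/1024]  R=[331/2048, 83/512, 21/128, 11/64, 3/16, 1/4, 1/2, 1]  so 661/4096
val_14 [brrrbrbrrbrbrb]  L=[0, 1/8, 5/32, 41/256, 165/1024, 661/4096]  R=[331/2048, 83/512, 21/128, 11/64, 3/16, 1/4, 1/2, 1]  so 1323/8192
val_15 [brrrbrbrrbrbrbr]  L=[0, 1/8, 5/32, 41/256, 165/1024, 661/4096]  R=[1323/8192, 331/2048, 83/512, 21/128, 11/64, 3/16, 1/4, 1/2, 1]  so 2645/16384

2645/16384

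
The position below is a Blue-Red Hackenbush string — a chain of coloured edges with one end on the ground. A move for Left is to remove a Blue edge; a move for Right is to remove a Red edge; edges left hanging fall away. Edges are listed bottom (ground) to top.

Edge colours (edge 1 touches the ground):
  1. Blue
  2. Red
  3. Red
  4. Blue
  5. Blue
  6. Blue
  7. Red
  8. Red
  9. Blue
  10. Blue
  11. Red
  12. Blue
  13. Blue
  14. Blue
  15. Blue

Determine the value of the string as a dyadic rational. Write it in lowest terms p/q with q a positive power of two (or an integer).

g_1 [B]  L=[0]  R=[·]  => 1
g_2 [BR]  L=[0]  R=[1]  => 1/2
g_3 [BRR]  L=[0]  R=[1/2,1]  => 1/4
g_4 [BRRB]  L=[0,1/4]  R=[1/2,1]  => 3/8
g_5 [BRRBB]  L=[0,1/4,3/8]  R=[1/2,1]  => 7/16
g_6 [BRRBBB]  L=[0,1/4,3/8,7/16]  R=[1/2,1]  => 15/32
g_7 [BRRBBBR]  L=[0,1/4,3/8,7/16]  R=[15/32,1/2,1]  => 29/64
g_8 [BRRBBBRR]  L=[0,1/4,3/8,7/16]  R=[29/64,15/32,1/2,1]  => 57/128
g_9 [BRRBBBRRB]  L=[0,1/4,3/8,7/16,57/128]  R=[29/64,15/32,1/2,1]  => 115/256
g_10 [BRRBBBRRBB]  L=[0,1/4,3/8,7/16,57/128,115/256]  R=[29/64,15/32,1/2,1]  => 231/512
g_11 [BRRBBBRRBBR]  L=[0,1/4,3/8,7/16,57/128,115/256]  R=[231/512,29/64,15/32,1/2,1]  => 461/1024
g_12 [BRRBBBRRBBRB]  L=[0,1/4,3/8,7/16,57/128,115/256,461/1024]  R=[231/512,29/64,15/32,1/2,1]  => 923/2048
g_13 [BRRBBBRRBBRBB]  L=[0,1/4,3/8,7/16,57/128,115/256,461/1024,923/2048]  R=[231/512,29/64,15/32,1/2,1]  => 1847/4096
g_14 [BRRBBBRRBBRBBB]  L=[0,1/4,3/8,7/16,57/128,115/256,461/1024,923/2048,1847/4096]  R=[231/512,29/64,15/32,1/2,1]  => 3695/8192
g_15 [BRRBBBRRBBRBBBB]  L=[0,1/4,3/8,7/16,57/128,115/256,461/1024,923/2048,1847/4096,3695/8192]  R=[231/512,29/64,15/32,1/2,1]  => 7391/16384

7391/16384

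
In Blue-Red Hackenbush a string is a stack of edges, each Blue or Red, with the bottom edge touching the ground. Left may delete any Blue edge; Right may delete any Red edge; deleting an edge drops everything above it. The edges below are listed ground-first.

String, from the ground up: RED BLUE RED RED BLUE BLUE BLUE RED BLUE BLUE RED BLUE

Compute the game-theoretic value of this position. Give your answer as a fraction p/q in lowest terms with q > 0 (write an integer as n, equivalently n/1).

Recurse on prefixes of the 12-edge string RED BLUE RED RED BLUE BLUE BLUE RED BLUE BLUE RED BLUE:
step 1: add RED to get R; options L={ ∅ } R={ 0 } = -1
step 2: add BLUE to get RB; options L={ -1 } R={ 0 } = -1/2
step 3: add RED to get RBR; options L={ -1 } R={ -1/2 0 } = -3/4
step 4: add RED to get RBRR; options L={ -1 } R={ -3/4 -1/2 0 } = -7/8
step 5: add BLUE to get RBRRB; options L={ -1 -7/8 } R={ -3/4 -1/2 0 } = -13/16
step 6: add BLUE to get RBRRBB; options L={ -1 -7/8 -13/16 } R={ -3/4 -1/2 0 } = -25/32
step 7: add BLUE to get RBRRBBB; options L={ -1 -7/8 -13/16 -25/32 } R={ -3/4 -1/2 0 } = -49/64
step 8: add RED to get RBRRBBBR; options L={ -1 -7/8 -13/16 -25/32 } R={ -49/64 -3/4 -1/2 0 } = -99/128
step 9: add BLUE to get RBRRBBBRB; options L={ -1 -7/8 -13/16 -25/32 -99/128 } R={ -49/64 -3/4 -1/2 0 } = -197/256
step 10: add BLUE to get RBRRBBBRBB; options L={ -1 -7/8 -13/16 -25/32 -99/128 -197/256 } R={ -49/64 -3/4 -1/2 0 } = -393/512
step 11: add RED to get RBRRBBBRBBR; options L={ -1 -7/8 -13/16 -25/32 -99/128 -197/256 } R={ -393/512 -49/64 -3/4 -1/2 0 } = -787/1024
step 12: add BLUE to get RBRRBBBRBBRB; options L={ -1 -7/8 -13/16 -25/32 -99/128 -197/256 -787/1024 } R={ -393/512 -49/64 -3/4 -1/2 0 } = -1573/2048

-1573/2048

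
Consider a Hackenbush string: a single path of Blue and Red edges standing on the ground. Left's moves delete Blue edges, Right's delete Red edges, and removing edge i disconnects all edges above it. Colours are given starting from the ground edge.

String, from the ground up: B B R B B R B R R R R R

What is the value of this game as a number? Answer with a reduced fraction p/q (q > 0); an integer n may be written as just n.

1857/1024

edge 1 of 12 (B): { 0 | ∅ } ⇒ 1
edge 2 of 12 (B): { 0,1 | ∅ } ⇒ 2
edge 3 of 12 (R): { 0,1 | 2 } ⇒ 3/2
edge 4 of 12 (B): { 0,1,3/2 | 2 } ⇒ 7/4
edge 5 of 12 (B): { 0,1,3/2,7/4 | 2 } ⇒ 15/8
edge 6 of 12 (R): { 0,1,3/2,7/4 | 15/8,2 } ⇒ 29/16
edge 7 of 12 (B): { 0,1,3/2,7/4,29/16 | 15/8,2 } ⇒ 59/32
edge 8 of 12 (R): { 0,1,3/2,7/4,29/16 | 59/32,15/8,2 } ⇒ 117/64
edge 9 of 12 (R): { 0,1,3/2,7/4,29/16 | 117/64,59/32,15/8,2 } ⇒ 233/128
edge 10 of 12 (R): { 0,1,3/2,7/4,29/16 | 233/128,117/64,59/32,15/8,2 } ⇒ 465/256
edge 11 of 12 (R): { 0,1,3/2,7/4,29/16 | 465/256,233/128,117/64,59/32,15/8,2 } ⇒ 929/512
edge 12 of 12 (R): { 0,1,3/2,7/4,29/16 | 929/512,465/256,233/128,117/64,59/32,15/8,2 } ⇒ 1857/1024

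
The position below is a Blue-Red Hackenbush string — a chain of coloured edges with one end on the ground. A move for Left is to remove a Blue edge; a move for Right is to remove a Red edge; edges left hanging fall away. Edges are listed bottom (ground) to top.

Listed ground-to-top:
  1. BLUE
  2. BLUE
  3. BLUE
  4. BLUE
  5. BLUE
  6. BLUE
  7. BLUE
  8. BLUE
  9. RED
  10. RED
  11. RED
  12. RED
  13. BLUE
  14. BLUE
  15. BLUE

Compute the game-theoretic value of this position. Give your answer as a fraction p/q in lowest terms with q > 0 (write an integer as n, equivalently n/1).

911/128

Recurse on prefixes of the 15-edge string BLUE BLUE BLUE BLUE BLUE BLUE BLUE BLUE RED RED RED RED BLUE BLUE BLUE:
B: Left { 0 }, Right {  } => simplest 1
BB: Left { 0,1 }, Right {  } => simplest 2
BBB: Left { 0,1,2 }, Right {  } => simplest 3
BBBB: Left { 0,1,2,3 }, Right {  } => simplest 4
BBBBB: Left { 0,1,2,3,4 }, Right {  } => simplest 5
BBBBBB: Left { 0,1,2,3,4,5 }, Right {  } => simplest 6
BBBBBBB: Left { 0,1,2,3,4,5,6 }, Right {  } => simplest 7
BBBBBBBB: Left { 0,1,2,3,4,5,6,7 }, Right {  } => simplest 8
BBBBBBBBR: Left { 0,1,2,3,4,5,6,7 }, Right { 8 } => simplest 15/2
BBBBBBBBRR: Left { 0,1,2,3,4,5,6,7 }, Right { 15/2,8 } => simplest 29/4
BBBBBBBBRRR: Left { 0,1,2,3,4,5,6,7 }, Right { 29/4,15/2,8 } => simplest 57/8
BBBBBBBBRRRR: Left { 0,1,2,3,4,5,6,7 }, Right { 57/8,29/4,15/2,8 } => simplest 113/16
BBBBBBBBRRRRB: Left { 0,1,2,3,4,5,6,7,113/16 }, Right { 57/8,29/4,15/2,8 } => simplest 227/32
BBBBBBBBRRRRBB: Left { 0,1,2,3,4,5,6,7,113/16,227/32 }, Right { 57/8,29/4,15/2,8 } => simplest 455/64
BBBBBBBBRRRRBBB: Left { 0,1,2,3,4,5,6,7,113/16,227/32,455/64 }, Right { 57/8,29/4,15/2,8 } => simplest 911/128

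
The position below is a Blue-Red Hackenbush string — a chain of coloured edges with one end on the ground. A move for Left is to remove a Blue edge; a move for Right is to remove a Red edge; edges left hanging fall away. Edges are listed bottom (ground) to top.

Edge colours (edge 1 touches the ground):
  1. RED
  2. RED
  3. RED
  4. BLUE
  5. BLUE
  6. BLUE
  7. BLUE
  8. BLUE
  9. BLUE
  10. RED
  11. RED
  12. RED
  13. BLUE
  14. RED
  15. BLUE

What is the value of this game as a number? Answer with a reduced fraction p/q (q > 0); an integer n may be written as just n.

Recurse on prefixes of the 15-edge string RED RED RED BLUE BLUE BLUE BLUE BLUE BLUE RED RED RED BLUE RED BLUE:
edge 1 of 15 (RED): { — | 0 } gives -1
edge 2 of 15 (RED): { — | -1, 0 } gives -2
edge 3 of 15 (RED): { — | -2, -1, 0 } gives -3
edge 4 of 15 (BLUE): { -3 | -2, -1, 0 } gives -5/2
edge 5 of 15 (BLUE): { -3, -5/2 | -2, -1, 0 } gives -9/4
edge 6 of 15 (BLUE): { -3, -5/2, -9/4 | -2, -1, 0 } gives -17/8
edge 7 of 15 (BLUE): { -3, -5/2, -9/4, -17/8 | -2, -1, 0 } gives -33/16
edge 8 of 15 (BLUE): { -3, -5/2, -9/4, -17/8, -33/16 | -2, -1, 0 } gives -65/32
edge 9 of 15 (BLUE): { -3, -5/2, -9/4, -17/8, -33/16, -65/32 | -2, -1, 0 } gives -129/64
edge 10 of 15 (RED): { -3, -5/2, -9/4, -17/8, -33/16, -65/32 | -129/64, -2, -1, 0 } gives -259/128
edge 11 of 15 (RED): { -3, -5/2, -9/4, -17/8, -33/16, -65/32 | -259/128, -129/64, -2, -1, 0 } gives -519/256
edge 12 of 15 (RED): { -3, -5/2, -9/4, -17/8, -33/16, -65/32 | -519/256, -259/128, -129/64, -2, -1, 0 } gives -1039/512
edge 13 of 15 (BLUE): { -3, -5/2, -9/4, -17/8, -33/16, -65/32, -1039/512 | -519/256, -259/128, -129/64, -2, -1, 0 } gives -2077/1024
edge 14 of 15 (RED): { -3, -5/2, -9/4, -17/8, -33/16, -65/32, -1039/512 | -2077/1024, -519/256, -259/128, -129/64, -2, -1, 0 } gives -4155/2048
edge 15 of 15 (BLUE): { -3, -5/2, -9/4, -17/8, -33/16, -65/32, -1039/512, -4155/2048 | -2077/1024, -519/256, -259/128, -129/64, -2, -1, 0 } gives -8309/4096

-8309/4096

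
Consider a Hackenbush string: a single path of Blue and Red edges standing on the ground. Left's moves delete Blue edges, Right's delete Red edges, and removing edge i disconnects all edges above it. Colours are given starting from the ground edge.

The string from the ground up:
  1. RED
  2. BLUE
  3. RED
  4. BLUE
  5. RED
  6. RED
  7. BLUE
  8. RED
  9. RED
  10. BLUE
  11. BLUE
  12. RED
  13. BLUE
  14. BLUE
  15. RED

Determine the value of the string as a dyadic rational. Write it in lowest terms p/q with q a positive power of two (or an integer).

R: Left {  }, Right { 0 } ⇒ simplest -1
RB: Left { -1 }, Right { 0 } ⇒ simplest -1/2
RBR: Left { -1 }, Right { -1/2 0 } ⇒ simplest -3/4
RBRB: Left { -1 -3/4 }, Right { -1/2 0 } ⇒ simplest -5/8
RBRBR: Left { -1 -3/4 }, Right { -5/8 -1/2 0 } ⇒ simplest -11/16
RBRBRR: Left { -1 -3/4 }, Right { -11/16 -5/8 -1/2 0 } ⇒ simplest -23/32
RBRBRRB: Left { -1 -3/4 -23/32 }, Right { -11/16 -5/8 -1/2 0 } ⇒ simplest -45/64
RBRBRRBR: Left { -1 -3/4 -23/32 }, Right { -45/64 -11/16 -5/8 -1/2 0 } ⇒ simplest -91/128
RBRBRRBRR: Left { -1 -3/4 -23/32 }, Right { -91/128 -45/64 -11/16 -5/8 -1/2 0 } ⇒ simplest -183/256
RBRBRRBRRB: Left { -1 -3/4 -23/32 -183/256 }, Right { -91/128 -45/64 -11/16 -5/8 -1/2 0 } ⇒ simplest -365/512
RBRBRRBRRBB: Left { -1 -3/4 -23/32 -183/256 -365/512 }, Right { -91/128 -45/64 -11/16 -5/8 -1/2 0 } ⇒ simplest -729/1024
RBRBRRBRRBBR: Left { -1 -3/4 -23/32 -183/256 -365/512 }, Right { -729/1024 -91/128 -45/64 -11/16 -5/8 -1/2 0 } ⇒ simplest -1459/2048
RBRBRRBRRBBRB: Left { -1 -3/4 -23/32 -183/256 -365/512 -1459/2048 }, Right { -729/1024 -91/128 -45/64 -11/16 -5/8 -1/2 0 } ⇒ simplest -2917/4096
RBRBRRBRRBBRBB: Left { -1 -3/4 -23/32 -183/256 -365/512 -1459/2048 -2917/4096 }, Right { -729/1024 -91/128 -45/64 -11/16 -5/8 -1/2 0 } ⇒ simplest -5833/8192
RBRBRRBRRBBRBBR: Left { -1 -3/4 -23/32 -183/256 -365/512 -1459/2048 -2917/4096 }, Right { -5833/8192 -729/1024 -91/128 -45/64 -11/16 -5/8 -1/2 0 } ⇒ simplest -11667/16384

-11667/16384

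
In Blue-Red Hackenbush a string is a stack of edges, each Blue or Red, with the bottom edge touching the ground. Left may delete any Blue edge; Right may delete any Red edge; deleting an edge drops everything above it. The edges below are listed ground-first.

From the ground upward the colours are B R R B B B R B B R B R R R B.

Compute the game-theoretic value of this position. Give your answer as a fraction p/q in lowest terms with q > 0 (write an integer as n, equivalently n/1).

7587/16384

Recurse on prefixes of the 15-edge string B R R B B B R B B R B R R R B:
step 1: add B to get B; options L={ 0 } R={ · } so 1
step 2: add R to get BR; options L={ 0 } R={ 1 } so 1/2
step 3: add R to get BRR; options L={ 0 } R={ 1/2, 1 } so 1/4
step 4: add B to get BRRB; options L={ 0, 1/4 } R={ 1/2, 1 } so 3/8
step 5: add B to get BRRBB; options L={ 0, 1/4, 3/8 } R={ 1/2, 1 } so 7/16
step 6: add B to get BRRBBB; options L={ 0, 1/4, 3/8, 7/16 } R={ 1/2, 1 } so 15/32
step 7: add R to get BRRBBBR; options L={ 0, 1/4, 3/8, 7/16 } R={ 15/32, 1/2, 1 } so 29/64
step 8: add B to get BRRBBBRB; options L={ 0, 1/4, 3/8, 7/16, 29/64 } R={ 15/32, 1/2, 1 } so 59/128
step 9: add B to get BRRBBBRBB; options L={ 0, 1/4, 3/8, 7/16, 29/64, 59/128 } R={ 15/32, 1/2, 1 } so 119/256
step 10: add R to get BRRBBBRBBR; options L={ 0, 1/4, 3/8, 7/16, 29/64, 59/128 } R={ 119/256, 15/32, 1/2, 1 } so 237/512
step 11: add B to get BRRBBBRBBRB; options L={ 0, 1/4, 3/8, 7/16, 29/64, 59/128, 237/512 } R={ 119/256, 15/32, 1/2, 1 } so 475/1024
step 12: add R to get BRRBBBRBBRBR; options L={ 0, 1/4, 3/8, 7/16, 29/64, 59/128, 237/512 } R={ 475/1024, 119/256, 15/32, 1/2, 1 } so 949/2048
step 13: add R to get BRRBBBRBBRBRR; options L={ 0, 1/4, 3/8, 7/16, 29/64, 59/128, 237/512 } R={ 949/2048, 475/1024, 119/256, 15/32, 1/2, 1 } so 1897/4096
step 14: add R to get BRRBBBRBBRBRRR; options L={ 0, 1/4, 3/8, 7/16, 29/64, 59/128, 237/512 } R={ 1897/4096, 949/2048, 475/1024, 119/256, 15/32, 1/2, 1 } so 3793/8192
step 15: add B to get BRRBBBRBBRBRRRB; options L={ 0, 1/4, 3/8, 7/16, 29/64, 59/128, 237/512, 3793/8192 } R={ 1897/4096, 949/2048, 475/1024, 119/256, 15/32, 1/2, 1 } so 7587/16384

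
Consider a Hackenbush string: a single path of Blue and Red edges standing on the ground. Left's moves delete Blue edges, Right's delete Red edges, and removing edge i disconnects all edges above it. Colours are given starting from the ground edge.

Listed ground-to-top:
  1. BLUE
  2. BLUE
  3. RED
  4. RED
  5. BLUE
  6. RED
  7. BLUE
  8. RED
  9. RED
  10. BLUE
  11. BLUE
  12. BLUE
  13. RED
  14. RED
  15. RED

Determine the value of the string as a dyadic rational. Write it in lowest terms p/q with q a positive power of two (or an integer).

edge 1 of 15 (BLUE): { 0 | — } ⇒ 1
edge 2 of 15 (BLUE): { 0, 1 | — } ⇒ 2
edge 3 of 15 (RED): { 0, 1 | 2 } ⇒ 3/2
edge 4 of 15 (RED): { 0, 1 | 3/2, 2 } ⇒ 5/4
edge 5 of 15 (BLUE): { 0, 1, 5/4 | 3/2, 2 } ⇒ 11/8
edge 6 of 15 (RED): { 0, 1, 5/4 | 11/8, 3/2, 2 } ⇒ 21/16
edge 7 of 15 (BLUE): { 0, 1, 5/4, 21/16 | 11/8, 3/2, 2 } ⇒ 43/32
edge 8 of 15 (RED): { 0, 1, 5/4, 21/16 | 43/32, 11/8, 3/2, 2 } ⇒ 85/64
edge 9 of 15 (RED): { 0, 1, 5/4, 21/16 | 85/64, 43/32, 11/8, 3/2, 2 } ⇒ 169/128
edge 10 of 15 (BLUE): { 0, 1, 5/4, 21/16, 169/128 | 85/64, 43/32, 11/8, 3/2, 2 } ⇒ 339/256
edge 11 of 15 (BLUE): { 0, 1, 5/4, 21/16, 169/128, 339/256 | 85/64, 43/32, 11/8, 3/2, 2 } ⇒ 679/512
edge 12 of 15 (BLUE): { 0, 1, 5/4, 21/16, 169/128, 339/256, 679/512 | 85/64, 43/32, 11/8, 3/2, 2 } ⇒ 1359/1024
edge 13 of 15 (RED): { 0, 1, 5/4, 21/16, 169/128, 339/256, 679/512 | 1359/1024, 85/64, 43/32, 11/8, 3/2, 2 } ⇒ 2717/2048
edge 14 of 15 (RED): { 0, 1, 5/4, 21/16, 169/128, 339/256, 679/512 | 2717/2048, 1359/1024, 85/64, 43/32, 11/8, 3/2, 2 } ⇒ 5433/4096
edge 15 of 15 (RED): { 0, 1, 5/4, 21/16, 169/128, 339/256, 679/512 | 5433/4096, 2717/2048, 1359/1024, 85/64, 43/32, 11/8, 3/2, 2 } ⇒ 10865/8192

10865/8192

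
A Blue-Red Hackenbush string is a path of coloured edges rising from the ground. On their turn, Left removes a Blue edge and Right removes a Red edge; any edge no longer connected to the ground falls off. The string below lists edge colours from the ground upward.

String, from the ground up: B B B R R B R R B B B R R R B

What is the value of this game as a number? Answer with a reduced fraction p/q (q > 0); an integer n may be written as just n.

B: Left { 0 }, Right { · } = simplest 1
BB: Left { 0,1 }, Right { · } = simplest 2
BBB: Left { 0,1,2 }, Right { · } = simplest 3
BBBR: Left { 0,1,2 }, Right { 3 } = simplest 5/2
BBBRR: Left { 0,1,2 }, Right { 5/2,3 } = simplest 9/4
BBBRRB: Left { 0,1,2,9/4 }, Right { 5/2,3 } = simplest 19/8
BBBRRBR: Left { 0,1,2,9/4 }, Right { 19/8,5/2,3 } = simplest 37/16
BBBRRBRR: Left { 0,1,2,9/4 }, Right { 37/16,19/8,5/2,3 } = simplest 73/32
BBBRRBRRB: Left { 0,1,2,9/4,73/32 }, Right { 37/16,19/8,5/2,3 } = simplest 147/64
BBBRRBRRBB: Left { 0,1,2,9/4,73/32,147/64 }, Right { 37/16,19/8,5/2,3 } = simplest 295/128
BBBRRBRRBBB: Left { 0,1,2,9/4,73/32,147/64,295/128 }, Right { 37/16,19/8,5/2,3 } = simplest 591/256
BBBRRBRRBBBR: Left { 0,1,2,9/4,73/32,147/64,295/128 }, Right { 591/256,37/16,19/8,5/2,3 } = simplest 1181/512
BBBRRBRRBBBRR: Left { 0,1,2,9/4,73/32,147/64,295/128 }, Right { 1181/512,591/256,37/16,19/8,5/2,3 } = simplest 2361/1024
BBBRRBRRBBBRRR: Left { 0,1,2,9/4,73/32,147/64,295/128 }, Right { 2361/1024,1181/512,591/256,37/16,19/8,5/2,3 } = simplest 4721/2048
BBBRRBRRBBBRRRB: Left { 0,1,2,9/4,73/32,147/64,295/128,4721/2048 }, Right { 2361/1024,1181/512,591/256,37/16,19/8,5/2,3 } = simplest 9443/4096

9443/4096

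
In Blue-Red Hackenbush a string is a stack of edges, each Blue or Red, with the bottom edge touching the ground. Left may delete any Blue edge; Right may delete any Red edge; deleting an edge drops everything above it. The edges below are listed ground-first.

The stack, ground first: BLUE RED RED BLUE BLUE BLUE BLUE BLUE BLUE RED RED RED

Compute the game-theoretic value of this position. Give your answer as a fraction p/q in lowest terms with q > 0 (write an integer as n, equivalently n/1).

Recurse on prefixes of the 12-edge string BLUE RED RED BLUE BLUE BLUE BLUE BLUE BLUE RED RED RED:
edge 1 of 12 (BLUE): { 0 | none } => 1
edge 2 of 12 (RED): { 0 | 1 } => 1/2
edge 3 of 12 (RED): { 0 | 1/2 1 } => 1/4
edge 4 of 12 (BLUE): { 0 1/4 | 1/2 1 } => 3/8
edge 5 of 12 (BLUE): { 0 1/4 3/8 | 1/2 1 } => 7/16
edge 6 of 12 (BLUE): { 0 1/4 3/8 7/16 | 1/2 1 } => 15/32
edge 7 of 12 (BLUE): { 0 1/4 3/8 7/16 15/32 | 1/2 1 } => 31/64
edge 8 of 12 (BLUE): { 0 1/4 3/8 7/16 15/32 31/64 | 1/2 1 } => 63/128
edge 9 of 12 (BLUE): { 0 1/4 3/8 7/16 15/32 31/64 63/128 | 1/2 1 } => 127/256
edge 10 of 12 (RED): { 0 1/4 3/8 7/16 15/32 31/64 63/128 | 127/256 1/2 1 } => 253/512
edge 11 of 12 (RED): { 0 1/4 3/8 7/16 15/32 31/64 63/128 | 253/512 127/256 1/2 1 } => 505/1024
edge 12 of 12 (RED): { 0 1/4 3/8 7/16 15/32 31/64 63/128 | 505/1024 253/512 127/256 1/2 1 } => 1009/2048

1009/2048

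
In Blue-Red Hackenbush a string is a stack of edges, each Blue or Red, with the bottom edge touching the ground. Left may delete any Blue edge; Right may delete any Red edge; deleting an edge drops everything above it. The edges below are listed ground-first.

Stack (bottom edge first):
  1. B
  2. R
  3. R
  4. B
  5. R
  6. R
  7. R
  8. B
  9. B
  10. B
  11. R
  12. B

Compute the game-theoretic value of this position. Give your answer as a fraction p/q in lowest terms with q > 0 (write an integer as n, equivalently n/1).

Prefix values for B R R B R R R B B B R B via {L|R} + simplicity:
v_1 [B]  L=[0]  R=[∅]  = 1
v_2 [BR]  L=[0]  R=[1]  = 1/2
v_3 [BRR]  L=[0]  R=[1/2 1]  = 1/4
v_4 [BRRB]  L=[0 1/4]  R=[1/2 1]  = 3/8
v_5 [BRRBR]  L=[0 1/4]  R=[3/8 1/2 1]  = 5/16
v_6 [BRRBRR]  L=[0 1/4]  R=[5/16 3/8 1/2 1]  = 9/32
v_7 [BRRBRRR]  L=[0 1/4]  R=[9/32 5/16 3/8 1/2 1]  = 17/64
v_8 [BRRBRRRB]  L=[0 1/4 17/64]  R=[9/32 5/16 3/8 1/2 1]  = 35/128
v_9 [BRRBRRRBB]  L=[0 1/4 17/64 35/128]  R=[9/32 5/16 3/8 1/2 1]  = 71/256
v_10 [BRRBRRRBBB]  L=[0 1/4 17/64 35/128 71/256]  R=[9/32 5/16 3/8 1/2 1]  = 143/512
v_11 [BRRBRRRBBBR]  L=[0 1/4 17/64 35/128 71/256]  R=[143/512 9/32 5/16 3/8 1/2 1]  = 285/1024
v_12 [BRRBRRRBBBRB]  L=[0 1/4 17/64 35/128 71/256 285/1024]  R=[143/512 9/32 5/16 3/8 1/2 1]  = 571/2048

571/2048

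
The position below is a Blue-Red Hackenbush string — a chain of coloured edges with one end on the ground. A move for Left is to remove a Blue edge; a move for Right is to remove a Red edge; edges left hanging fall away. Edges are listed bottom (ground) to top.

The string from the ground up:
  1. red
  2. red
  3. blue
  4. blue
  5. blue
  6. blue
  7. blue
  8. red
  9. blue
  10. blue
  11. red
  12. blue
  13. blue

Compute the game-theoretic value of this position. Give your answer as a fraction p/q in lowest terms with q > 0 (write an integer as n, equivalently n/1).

-2121/2048

1 of 13 · r · max L −∞ · min R 0 gives -1
2 of 13 · rr · max L −∞ · min R -1 gives -2
3 of 13 · rrb · max L -2 · min R -1 gives -3/2
4 of 13 · rrbb · max L -3/2 · min R -1 gives -5/4
5 of 13 · rrbbb · max L -5/4 · min R -1 gives -9/8
6 of 13 · rrbbbb · max L -9/8 · min R -1 gives -17/16
7 of 13 · rrbbbbb · max L -17/16 · min R -1 gives -33/32
8 of 13 · rrbbbbbr · max L -17/16 · min R -33/32 gives -67/64
9 of 13 · rrbbbbbrb · max L -67/64 · min R -33/32 gives -133/128
10 of 13 · rrbbbbbrbb · max L -133/128 · min R -33/32 gives -265/256
11 of 13 · rrbbbbbrbbr · max L -133/128 · min R -265/256 gives -531/512
12 of 13 · rrbbbbbrbbrb · max L -531/512 · min R -265/256 gives -1061/1024
13 of 13 · rrbbbbbrbbrbb · max L -1061/1024 · min R -265/256 gives -2121/2048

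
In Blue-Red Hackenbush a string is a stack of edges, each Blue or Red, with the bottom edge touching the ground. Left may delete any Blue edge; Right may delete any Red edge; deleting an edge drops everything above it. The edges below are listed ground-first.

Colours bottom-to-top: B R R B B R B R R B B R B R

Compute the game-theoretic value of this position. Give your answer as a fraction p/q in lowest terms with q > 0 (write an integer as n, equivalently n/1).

3381/8192

value_1 [B]  L=[0]  R=[]  ⇒ 1
value_2 [BR]  L=[0]  R=[1]  ⇒ 1/2
value_3 [BRR]  L=[0]  R=[1/2 1]  ⇒ 1/4
value_4 [BRRB]  L=[0 1/4]  R=[1/2 1]  ⇒ 3/8
value_5 [BRRBB]  L=[0 1/4 3/8]  R=[1/2 1]  ⇒ 7/16
value_6 [BRRBBR]  L=[0 1/4 3/8]  R=[7/16 1/2 1]  ⇒ 13/32
value_7 [BRRBBRB]  L=[0 1/4 3/8 13/32]  R=[7/16 1/2 1]  ⇒ 27/64
value_8 [BRRBBRBR]  L=[0 1/4 3/8 13/32]  R=[27/64 7/16 1/2 1]  ⇒ 53/128
value_9 [BRRBBRBRR]  L=[0 1/4 3/8 13/32]  R=[53/128 27/64 7/16 1/2 1]  ⇒ 105/256
value_10 [BRRBBRBRRB]  L=[0 1/4 3/8 13/32 105/256]  R=[53/128 27/64 7/16 1/2 1]  ⇒ 211/512
value_11 [BRRBBRBRRBB]  L=[0 1/4 3/8 13/32 105/256 211/512]  R=[53/128 27/64 7/16 1/2 1]  ⇒ 423/1024
value_12 [BRRBBRBRRBBR]  L=[0 1/4 3/8 13/32 105/256 211/512]  R=[423/1024 53/128 27/64 7/16 1/2 1]  ⇒ 845/2048
value_13 [BRRBBRBRRBBRB]  L=[0 1/4 3/8 13/32 105/256 211/512 845/2048]  R=[423/1024 53/128 27/64 7/16 1/2 1]  ⇒ 1691/4096
value_14 [BRRBBRBRRBBRBR]  L=[0 1/4 3/8 13/32 105/256 211/512 845/2048]  R=[1691/4096 423/1024 53/128 27/64 7/16 1/2 1]  ⇒ 3381/8192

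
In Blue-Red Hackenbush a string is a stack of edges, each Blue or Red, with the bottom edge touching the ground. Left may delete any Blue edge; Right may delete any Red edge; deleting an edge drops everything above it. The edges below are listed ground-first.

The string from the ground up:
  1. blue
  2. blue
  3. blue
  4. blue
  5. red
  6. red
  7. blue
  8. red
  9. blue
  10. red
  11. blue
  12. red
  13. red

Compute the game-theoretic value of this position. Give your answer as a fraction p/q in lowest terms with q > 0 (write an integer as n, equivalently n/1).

1705/512

step 1: add blue to get b; options L={ 0 } R={ — } — 1
step 2: add blue to get bb; options L={ 0 1 } R={ — } — 2
step 3: add blue to get bbb; options L={ 0 1 2 } R={ — } — 3
step 4: add blue to get bbbb; options L={ 0 1 2 3 } R={ — } — 4
step 5: add red to get bbbbr; options L={ 0 1 2 3 } R={ 4 } — 7/2
step 6: add red to get bbbbrr; options L={ 0 1 2 3 } R={ 7/2 4 } — 13/4
step 7: add blue to get bbbbrrb; options L={ 0 1 2 3 13/4 } R={ 7/2 4 } — 27/8
step 8: add red to get bbbbrrbr; options L={ 0 1 2 3 13/4 } R={ 27/8 7/2 4 } — 53/16
step 9: add blue to get bbbbrrbrb; options L={ 0 1 2 3 13/4 53/16 } R={ 27/8 7/2 4 } — 107/32
step 10: add red to get bbbbrrbrbr; options L={ 0 1 2 3 13/4 53/16 } R={ 107/32 27/8 7/2 4 } — 213/64
step 11: add blue to get bbbbrrbrbrb; options L={ 0 1 2 3 13/4 53/16 213/64 } R={ 107/32 27/8 7/2 4 } — 427/128
step 12: add red to get bbbbrrbrbrbr; options L={ 0 1 2 3 13/4 53/16 213/64 } R={ 427/128 107/32 27/8 7/2 4 } — 853/256
step 13: add red to get bbbbrrbrbrbrr; options L={ 0 1 2 3 13/4 53/16 213/64 } R={ 853/256 427/128 107/32 27/8 7/2 4 } — 1705/512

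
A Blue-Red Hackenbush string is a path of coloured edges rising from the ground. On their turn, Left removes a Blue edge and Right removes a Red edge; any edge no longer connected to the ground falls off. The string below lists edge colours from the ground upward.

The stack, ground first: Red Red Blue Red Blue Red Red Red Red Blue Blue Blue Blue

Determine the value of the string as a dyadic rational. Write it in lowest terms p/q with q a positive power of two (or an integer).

v(R) = { (no moves) | 0 } => -1
v(RR) = { (no moves) | -1,0 } => -2
v(RRB) = { -2 | -1,0 } => -3/2
v(RRBR) = { -2 | -3/2,-1,0 } => -7/4
v(RRBRB) = { -2,-7/4 | -3/2,-1,0 } => -13/8
v(RRBRBR) = { -2,-7/4 | -13/8,-3/2,-1,0 } => -27/16
v(RRBRBRR) = { -2,-7/4 | -27/16,-13/8,-3/2,-1,0 } => -55/32
v(RRBRBRRR) = { -2,-7/4 | -55/32,-27/16,-13/8,-3/2,-1,0 } => -111/64
v(RRBRBRRRR) = { -2,-7/4 | -111/64,-55/32,-27/16,-13/8,-3/2,-1,0 } => -223/128
v(RRBRBRRRRB) = { -2,-7/4,-223/128 | -111/64,-55/32,-27/16,-13/8,-3/2,-1,0 } => -445/256
v(RRBRBRRRRBB) = { -2,-7/4,-223/128,-445/256 | -111/64,-55/32,-27/16,-13/8,-3/2,-1,0 } => -889/512
v(RRBRBRRRRBBB) = { -2,-7/4,-223/128,-445/256,-889/512 | -111/64,-55/32,-27/16,-13/8,-3/2,-1,0 } => -1777/1024
v(RRBRBRRRRBBBB) = { -2,-7/4,-223/128,-445/256,-889/512,-1777/1024 | -111/64,-55/32,-27/16,-13/8,-3/2,-1,0 } => -3553/2048

-3553/2048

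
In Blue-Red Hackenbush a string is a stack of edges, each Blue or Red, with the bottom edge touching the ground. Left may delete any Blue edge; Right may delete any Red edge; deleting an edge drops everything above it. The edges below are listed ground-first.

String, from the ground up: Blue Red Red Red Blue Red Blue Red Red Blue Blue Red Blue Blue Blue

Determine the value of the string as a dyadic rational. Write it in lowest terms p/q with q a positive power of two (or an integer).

2671/16384

Recurse on prefixes of the 15-edge string Blue Red Red Red Blue Red Blue Red Red Blue Blue Red Blue Blue Blue:
step 1: add Blue to get B; options L={ 0 } R={ none } ⇒ 1
step 2: add Red to get BR; options L={ 0 } R={ 1 } ⇒ 1/2
step 3: add Red to get BRR; options L={ 0 } R={ 1/2, 1 } ⇒ 1/4
step 4: add Red to get BRRR; options L={ 0 } R={ 1/4, 1/2, 1 } ⇒ 1/8
step 5: add Blue to get BRRRB; options L={ 0, 1/8 } R={ 1/4, 1/2, 1 } ⇒ 3/16
step 6: add Red to get BRRRBR; options L={ 0, 1/8 } R={ 3/16, 1/4, 1/2, 1 } ⇒ 5/32
step 7: add Blue to get BRRRBRB; options L={ 0, 1/8, 5/32 } R={ 3/16, 1/4, 1/2, 1 } ⇒ 11/64
step 8: add Red to get BRRRBRBR; options L={ 0, 1/8, 5/32 } R={ 11/64, 3/16, 1/4, 1/2, 1 } ⇒ 21/128
step 9: add Red to get BRRRBRBRR; options L={ 0, 1/8, 5/32 } R={ 21/128, 11/64, 3/16, 1/4, 1/2, 1 } ⇒ 41/256
step 10: add Blue to get BRRRBRBRRB; options L={ 0, 1/8, 5/32, 41/256 } R={ 21/128, 11/64, 3/16, 1/4, 1/2, 1 } ⇒ 83/512
step 11: add Blue to get BRRRBRBRRBB; options L={ 0, 1/8, 5/32, 41/256, 83/512 } R={ 21/128, 11/64, 3/16, 1/4, 1/2, 1 } ⇒ 167/1024
step 12: add Red to get BRRRBRBRRBBR; options L={ 0, 1/8, 5/32, 41/256, 83/512 } R={ 167/1024, 21/128, 11/64, 3/16, 1/4, 1/2, 1 } ⇒ 333/2048
step 13: add Blue to get BRRRBRBRRBBRB; options L={ 0, 1/8, 5/32, 41/256, 83/512, 333/2048 } R={ 167/1024, 21/128, 11/64, 3/16, 1/4, 1/2, 1 } ⇒ 667/4096
step 14: add Blue to get BRRRBRBRRBBRBB; options L={ 0, 1/8, 5/32, 41/256, 83/512, 333/2048, 667/4096 } R={ 167/1024, 21/128, 11/64, 3/16, 1/4, 1/2, 1 } ⇒ 1335/8192
step 15: add Blue to get BRRRBRBRRBBRBBB; options L={ 0, 1/8, 5/32, 41/256, 83/512, 333/2048, 667/4096, 1335/8192 } R={ 167/1024, 21/128, 11/64, 3/16, 1/4, 1/2, 1 } ⇒ 2671/16384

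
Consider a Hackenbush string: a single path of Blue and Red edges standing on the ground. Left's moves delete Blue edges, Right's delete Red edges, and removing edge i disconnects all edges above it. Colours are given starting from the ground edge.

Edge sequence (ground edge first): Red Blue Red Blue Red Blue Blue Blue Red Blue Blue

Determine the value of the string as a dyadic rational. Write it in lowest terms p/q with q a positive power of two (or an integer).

Prefix values for Red Blue Red Blue Red Blue Blue Blue Red Blue Blue via {L|R} + simplicity:
1 of 11 · R · max L −∞ · min R 0 so -1
2 of 11 · RB · max L -1 · min R 0 so -1/2
3 of 11 · RBR · max L -1 · min R -1/2 so -3/4
4 of 11 · RBRB · max L -3/4 · min R -1/2 so -5/8
5 of 11 · RBRBR · max L -3/4 · min R -5/8 so -11/16
6 of 11 · RBRBRB · max L -11/16 · min R -5/8 so -21/32
7 of 11 · RBRBRBB · max L -21/32 · min R -5/8 so -41/64
8 of 11 · RBRBRBBB · max L -41/64 · min R -5/8 so -81/128
9 of 11 · RBRBRBBBR · max L -41/64 · min R -81/128 so -163/256
10 of 11 · RBRBRBBBRB · max L -163/256 · min R -81/128 so -325/512
11 of 11 · RBRBRBBBRBB · max L -325/512 · min R -81/128 so -649/1024

-649/1024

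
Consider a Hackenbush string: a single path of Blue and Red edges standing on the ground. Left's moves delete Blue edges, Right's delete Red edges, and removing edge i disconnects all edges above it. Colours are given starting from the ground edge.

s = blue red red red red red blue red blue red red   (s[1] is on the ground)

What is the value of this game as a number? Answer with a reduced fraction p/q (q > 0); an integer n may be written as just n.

Build v(s[:k]) for k = 1..11, string s = blue red red red red red blue red blue red red.
step 1: add blue to get b; options L={ 0 } R={ — } -> 1
step 2: add red to get br; options L={ 0 } R={ 1 } -> 1/2
step 3: add red to get brr; options L={ 0 } R={ 1/2,1 } -> 1/4
step 4: add red to get brrr; options L={ 0 } R={ 1/4,1/2,1 } -> 1/8
step 5: add red to get brrrr; options L={ 0 } R={ 1/8,1/4,1/2,1 } -> 1/16
step 6: add red to get brrrrr; options L={ 0 } R={ 1/16,1/8,1/4,1/2,1 } -> 1/32
step 7: add blue to get brrrrrb; options L={ 0,1/32 } R={ 1/16,1/8,1/4,1/2,1 } -> 3/64
step 8: add red to get brrrrrbr; options L={ 0,1/32 } R={ 3/64,1/16,1/8,1/4,1/2,1 } -> 5/128
step 9: add blue to get brrrrrbrb; options L={ 0,1/32,5/128 } R={ 3/64,1/16,1/8,1/4,1/2,1 } -> 11/256
step 10: add red to get brrrrrbrbr; options L={ 0,1/32,5/128 } R={ 11/256,3/64,1/16,1/8,1/4,1/2,1 } -> 21/512
step 11: add red to get brrrrrbrbrr; options L={ 0,1/32,5/128 } R={ 21/512,11/256,3/64,1/16,1/8,1/4,1/2,1 } -> 41/1024

41/1024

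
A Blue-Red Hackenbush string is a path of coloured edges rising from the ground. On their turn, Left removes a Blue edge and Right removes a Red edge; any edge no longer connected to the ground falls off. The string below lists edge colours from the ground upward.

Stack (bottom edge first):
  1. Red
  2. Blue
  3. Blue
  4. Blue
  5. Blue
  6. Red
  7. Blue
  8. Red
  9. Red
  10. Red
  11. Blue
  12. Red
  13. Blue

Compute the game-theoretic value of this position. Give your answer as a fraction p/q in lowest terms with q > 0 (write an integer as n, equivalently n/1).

R: Left {  }, Right { 0 } = simplest -1
RB: Left { -1 }, Right { 0 } = simplest -1/2
RBB: Left { -1 -1/2 }, Right { 0 } = simplest -1/4
RBBB: Left { -1 -1/2 -1/4 }, Right { 0 } = simplest -1/8
RBBBB: Left { -1 -1/2 -1/4 -1/8 }, Right { 0 } = simplest -1/16
RBBBBR: Left { -1 -1/2 -1/4 -1/8 }, Right { -1/16 0 } = simplest -3/32
RBBBBRB: Left { -1 -1/2 -1/4 -1/8 -3/32 }, Right { -1/16 0 } = simplest -5/64
RBBBBRBR: Left { -1 -1/2 -1/4 -1/8 -3/32 }, Right { -5/64 -1/16 0 } = simplest -11/128
RBBBBRBRR: Left { -1 -1/2 -1/4 -1/8 -3/32 }, Right { -11/128 -5/64 -1/16 0 } = simplest -23/256
RBBBBRBRRR: Left { -1 -1/2 -1/4 -1/8 -3/32 }, Right { -23/256 -11/128 -5/64 -1/16 0 } = simplest -47/512
RBBBBRBRRRB: Left { -1 -1/2 -1/4 -1/8 -3/32 -47/512 }, Right { -23/256 -11/128 -5/64 -1/16 0 } = simplest -93/1024
RBBBBRBRRRBR: Left { -1 -1/2 -1/4 -1/8 -3/32 -47/512 }, Right { -93/1024 -23/256 -11/128 -5/64 -1/16 0 } = simplest -187/2048
RBBBBRBRRRBRB: Left { -1 -1/2 -1/4 -1/8 -3/32 -47/512 -187/2048 }, Right { -93/1024 -23/256 -11/128 -5/64 -1/16 0 } = simplest -373/4096

-373/4096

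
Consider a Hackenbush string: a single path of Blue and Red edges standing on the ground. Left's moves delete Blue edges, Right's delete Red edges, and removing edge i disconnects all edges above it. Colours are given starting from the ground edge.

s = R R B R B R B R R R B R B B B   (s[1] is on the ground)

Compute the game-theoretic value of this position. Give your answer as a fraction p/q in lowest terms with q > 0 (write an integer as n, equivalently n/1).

-13777/8192

edge 1 of 15 (R): { · | 0 } gives -1
edge 2 of 15 (R): { · | -1, 0 } gives -2
edge 3 of 15 (B): { -2 | -1, 0 } gives -3/2
edge 4 of 15 (R): { -2 | -3/2, -1, 0 } gives -7/4
edge 5 of 15 (B): { -2, -7/4 | -3/2, -1, 0 } gives -13/8
edge 6 of 15 (R): { -2, -7/4 | -13/8, -3/2, -1, 0 } gives -27/16
edge 7 of 15 (B): { -2, -7/4, -27/16 | -13/8, -3/2, -1, 0 } gives -53/32
edge 8 of 15 (R): { -2, -7/4, -27/16 | -53/32, -13/8, -3/2, -1, 0 } gives -107/64
edge 9 of 15 (R): { -2, -7/4, -27/16 | -107/64, -53/32, -13/8, -3/2, -1, 0 } gives -215/128
edge 10 of 15 (R): { -2, -7/4, -27/16 | -215/128, -107/64, -53/32, -13/8, -3/2, -1, 0 } gives -431/256
edge 11 of 15 (B): { -2, -7/4, -27/16, -431/256 | -215/128, -107/64, -53/32, -13/8, -3/2, -1, 0 } gives -861/512
edge 12 of 15 (R): { -2, -7/4, -27/16, -431/256 | -861/512, -215/128, -107/64, -53/32, -13/8, -3/2, -1, 0 } gives -1723/1024
edge 13 of 15 (B): { -2, -7/4, -27/16, -431/256, -1723/1024 | -861/512, -215/128, -107/64, -53/32, -13/8, -3/2, -1, 0 } gives -3445/2048
edge 14 of 15 (B): { -2, -7/4, -27/16, -431/256, -1723/1024, -3445/2048 | -861/512, -215/128, -107/64, -53/32, -13/8, -3/2, -1, 0 } gives -6889/4096
edge 15 of 15 (B): { -2, -7/4, -27/16, -431/256, -1723/1024, -3445/2048, -6889/4096 | -861/512, -215/128, -107/64, -53/32, -13/8, -3/2, -1, 0 } gives -13777/8192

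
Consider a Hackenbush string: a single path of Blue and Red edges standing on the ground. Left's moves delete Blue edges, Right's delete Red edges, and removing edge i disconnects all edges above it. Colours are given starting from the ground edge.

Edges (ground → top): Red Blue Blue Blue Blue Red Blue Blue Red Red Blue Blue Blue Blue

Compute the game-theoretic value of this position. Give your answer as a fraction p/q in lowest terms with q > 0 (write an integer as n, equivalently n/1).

-609/8192

Prefix values for Red Blue Blue Blue Blue Red Blue Blue Red Red Blue Blue Blue Blue via {L|R} + simplicity:
value(R) = { · | 0 } ⇒ -1
value(RB) = { -1 | 0 } ⇒ -1/2
value(RBB) = { -1,-1/2 | 0 } ⇒ -1/4
value(RBBB) = { -1,-1/2,-1/4 | 0 } ⇒ -1/8
value(RBBBB) = { -1,-1/2,-1/4,-1/8 | 0 } ⇒ -1/16
value(RBBBBR) = { -1,-1/2,-1/4,-1/8 | -1/16,0 } ⇒ -3/32
value(RBBBBRB) = { -1,-1/2,-1/4,-1/8,-3/32 | -1/16,0 } ⇒ -5/64
value(RBBBBRBB) = { -1,-1/2,-1/4,-1/8,-3/32,-5/64 | -1/16,0 } ⇒ -9/128
value(RBBBBRBBR) = { -1,-1/2,-1/4,-1/8,-3/32,-5/64 | -9/128,-1/16,0 } ⇒ -19/256
value(RBBBBRBBRR) = { -1,-1/2,-1/4,-1/8,-3/32,-5/64 | -19/256,-9/128,-1/16,0 } ⇒ -39/512
value(RBBBBRBBRRB) = { -1,-1/2,-1/4,-1/8,-3/32,-5/64,-39/512 | -19/256,-9/128,-1/16,0 } ⇒ -77/1024
value(RBBBBRBBRRBB) = { -1,-1/2,-1/4,-1/8,-3/32,-5/64,-39/512,-77/1024 | -19/256,-9/128,-1/16,0 } ⇒ -153/2048
value(RBBBBRBBRRBBB) = { -1,-1/2,-1/4,-1/8,-3/32,-5/64,-39/512,-77/1024,-153/2048 | -19/256,-9/128,-1/16,0 } ⇒ -305/4096
value(RBBBBRBBRRBBBB) = { -1,-1/2,-1/4,-1/8,-3/32,-5/64,-39/512,-77/1024,-153/2048,-305/4096 | -19/256,-9/128,-1/16,0 } ⇒ -609/8192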